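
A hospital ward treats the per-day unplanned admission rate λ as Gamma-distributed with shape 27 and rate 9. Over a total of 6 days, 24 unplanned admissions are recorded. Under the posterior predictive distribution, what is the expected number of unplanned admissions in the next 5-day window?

17

Total count 24 over total exposure 6 days.
Gamma(α, β) with Poisson data over total exposure Σt gives posterior Gamma(α+Σx, β+Σt) = Gamma(51, 15).
Predictive mean over a 5-day window = T·E[λ|data] = 5·51/15 = 17.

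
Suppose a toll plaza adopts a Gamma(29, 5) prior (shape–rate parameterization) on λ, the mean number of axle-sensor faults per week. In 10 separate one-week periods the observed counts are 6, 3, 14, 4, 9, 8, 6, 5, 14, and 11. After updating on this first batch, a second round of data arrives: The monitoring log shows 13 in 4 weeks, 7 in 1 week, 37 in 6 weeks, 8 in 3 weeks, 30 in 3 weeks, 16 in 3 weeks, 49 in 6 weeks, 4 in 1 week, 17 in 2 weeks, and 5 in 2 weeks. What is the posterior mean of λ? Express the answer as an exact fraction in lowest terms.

295/46

Total count: 6 + 3 + 14 + 4 + 9 + 8 + 6 + 5 + 14 + 11 = 80.
Total exposure: 10 weeks.
After the first batch: Gamma(29 + 80, 5 + 10) = Gamma(109, 15).
Total count: 13 + 7 + 37 + 8 + 30 + 16 + 49 + 4 + 17 + 5 = 186.
Total exposure: 4 + 1 + 6 + 3 + 3 + 3 + 6 + 1 + 2 + 2 = 31 weeks.
After the second batch: Gamma(109 + 186, 15 + 31) = Gamma(295, 46).
Posterior mean = α'/β' = 295/46.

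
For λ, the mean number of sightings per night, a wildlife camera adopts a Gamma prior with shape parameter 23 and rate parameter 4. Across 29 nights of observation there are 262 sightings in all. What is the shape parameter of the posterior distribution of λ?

285

Total count 262 over total exposure 29 nights.
Posterior: α' = 23 + 262 = 285, β' = 4 + 29 = 33.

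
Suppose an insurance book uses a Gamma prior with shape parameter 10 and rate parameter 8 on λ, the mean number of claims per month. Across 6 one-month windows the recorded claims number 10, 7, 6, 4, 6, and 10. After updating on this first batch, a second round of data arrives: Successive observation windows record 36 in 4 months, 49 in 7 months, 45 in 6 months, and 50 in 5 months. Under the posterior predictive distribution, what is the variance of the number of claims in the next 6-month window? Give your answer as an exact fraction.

1631/36

Total count: 10 + 7 + 6 + 4 + 6 + 10 = 43.
Total exposure: 6 months.
After the first batch: Gamma(10 + 43, 8 + 6) = Gamma(53, 14).
Total count: 36 + 49 + 45 + 50 = 180.
Total exposure: 4 + 7 + 6 + 5 = 22 months.
After the second batch: Gamma(53 + 180, 14 + 22) = Gamma(233, 36).
The posterior predictive for a window of length T is Negative Binomial with variance T·α'·(β'+T)/β'² = 6·233·42/1296 = 1631/36.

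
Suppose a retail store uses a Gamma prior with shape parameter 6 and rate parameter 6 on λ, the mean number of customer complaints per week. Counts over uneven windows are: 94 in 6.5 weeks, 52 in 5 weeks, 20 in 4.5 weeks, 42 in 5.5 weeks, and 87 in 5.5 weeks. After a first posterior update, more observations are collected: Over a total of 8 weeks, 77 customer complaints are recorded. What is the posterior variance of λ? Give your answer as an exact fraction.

378/1681

Total count: 94 + 52 + 20 + 42 + 87 = 295.
Total exposure: 6.5 + 5 + 4.5 + 5.5 + 5.5 = 27 weeks.
After the first batch: Gamma(6 + 295, 6 + 27) = Gamma(301, 33).
Total count 77 over total exposure 8 weeks.
After the second batch: Gamma(301 + 77, 33 + 8) = Gamma(378, 41).
Posterior variance = α'/β'² = 378/1681.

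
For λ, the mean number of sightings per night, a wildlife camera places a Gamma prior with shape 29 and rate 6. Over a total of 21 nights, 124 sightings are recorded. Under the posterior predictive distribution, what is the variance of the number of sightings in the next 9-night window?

68

Total count 124 over total exposure 21 nights.
By Gamma–Poisson conjugacy, the posterior is Gamma(α + Σx, β + Σt) = Gamma(29 + 124, 6 + 21) = Gamma(153, 27).
The posterior predictive for a window of length T is Negative Binomial with variance T·α'·(β'+T)/β'² = 9·153·36/729 = 68.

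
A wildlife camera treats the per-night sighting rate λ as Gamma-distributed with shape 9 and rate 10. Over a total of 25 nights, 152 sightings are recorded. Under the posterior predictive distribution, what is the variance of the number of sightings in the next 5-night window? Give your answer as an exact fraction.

184/7

Total count 152 over total exposure 25 nights.
Conjugate update: add total count to the shape and total exposure to the rate, giving Gamma(161, 35).
The posterior predictive for a window of length T is Negative Binomial with variance T·α'·(β'+T)/β'² = 5·161·40/1225 = 184/7.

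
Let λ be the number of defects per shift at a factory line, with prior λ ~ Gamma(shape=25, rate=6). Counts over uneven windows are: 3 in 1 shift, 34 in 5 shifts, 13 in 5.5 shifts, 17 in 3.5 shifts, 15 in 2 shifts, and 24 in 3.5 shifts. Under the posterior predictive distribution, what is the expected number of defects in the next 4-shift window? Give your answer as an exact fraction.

Total count: 3 + 34 + 13 + 17 + 15 + 24 = 106.
Total exposure: 1 + 5 + 5.5 + 3.5 + 2 + 3.5 = 20.5 shifts.
Conjugate update: add total count to the shape and total exposure to the rate, giving Gamma(131, 53/2).
Predictive mean over a 4-shift window = T·E[λ|data] = 4·131/(53/2) = 1048/53.

1048/53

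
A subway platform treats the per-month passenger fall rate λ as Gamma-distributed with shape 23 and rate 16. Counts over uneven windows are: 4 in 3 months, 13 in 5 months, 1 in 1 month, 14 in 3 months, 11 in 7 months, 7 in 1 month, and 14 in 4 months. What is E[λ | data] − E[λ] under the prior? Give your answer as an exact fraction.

Total count: 4 + 13 + 1 + 14 + 11 + 7 + 14 = 64.
Total exposure: 3 + 5 + 1 + 3 + 7 + 1 + 4 = 24 months.
Conjugate update: add total count to the shape and total exposure to the rate, giving Gamma(87, 40).
Posterior mean = 87/40 = 87/40; prior mean = 23/16 = 23/16. Difference = 87/40 − 23/16 = 59/80.

59/80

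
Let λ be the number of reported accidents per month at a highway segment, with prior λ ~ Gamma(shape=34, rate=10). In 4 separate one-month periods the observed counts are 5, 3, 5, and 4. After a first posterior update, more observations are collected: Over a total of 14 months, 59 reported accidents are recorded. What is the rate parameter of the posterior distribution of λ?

28

Total count: 5 + 3 + 5 + 4 = 17.
Total exposure: 4 months.
After the first batch: Gamma(34 + 17, 10 + 4) = Gamma(51, 14).
Total count 59 over total exposure 14 months.
After the second batch: Gamma(51 + 59, 14 + 14) = Gamma(110, 28).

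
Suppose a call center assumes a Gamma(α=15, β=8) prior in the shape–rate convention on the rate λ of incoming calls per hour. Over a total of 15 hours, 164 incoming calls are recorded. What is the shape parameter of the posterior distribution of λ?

179

Total count 164 over total exposure 15 hours.
The Gamma prior is conjugate for the Poisson rate, so λ | data ~ Gamma(15+164, 8+15) = Gamma(179, 23).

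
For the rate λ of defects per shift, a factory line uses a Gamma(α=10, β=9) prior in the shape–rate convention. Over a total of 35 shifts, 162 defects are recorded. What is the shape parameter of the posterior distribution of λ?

Total count 162 over total exposure 35 shifts.
Gamma(α, β) with Poisson data over total exposure Σt gives posterior Gamma(α+Σx, β+Σt) = Gamma(172, 44).

172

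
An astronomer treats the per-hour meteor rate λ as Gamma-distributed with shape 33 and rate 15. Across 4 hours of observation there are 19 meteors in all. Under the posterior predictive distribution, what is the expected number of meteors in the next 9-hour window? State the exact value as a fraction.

468/19

Total count 19 over total exposure 4 hours.
The Gamma prior is conjugate for the Poisson rate, so λ | data ~ Gamma(33+19, 15+4) = Gamma(52, 19).
Predictive mean over a 9-hour window = T·E[λ|data] = 9·52/19 = 468/19.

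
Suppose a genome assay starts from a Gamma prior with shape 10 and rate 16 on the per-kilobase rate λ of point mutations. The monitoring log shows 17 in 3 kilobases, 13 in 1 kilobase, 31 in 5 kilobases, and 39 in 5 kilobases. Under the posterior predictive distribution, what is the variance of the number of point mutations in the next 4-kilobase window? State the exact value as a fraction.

748/45

Total count: 17 + 13 + 31 + 39 = 100.
Total exposure: 3 + 1 + 5 + 5 = 14 kilobases.
The Gamma prior is conjugate for the Poisson rate, so λ | data ~ Gamma(10+100, 16+14) = Gamma(110, 30).
The posterior predictive for a window of length T is Negative Binomial with variance T·α'·(β'+T)/β'² = 4·110·34/900 = 748/45.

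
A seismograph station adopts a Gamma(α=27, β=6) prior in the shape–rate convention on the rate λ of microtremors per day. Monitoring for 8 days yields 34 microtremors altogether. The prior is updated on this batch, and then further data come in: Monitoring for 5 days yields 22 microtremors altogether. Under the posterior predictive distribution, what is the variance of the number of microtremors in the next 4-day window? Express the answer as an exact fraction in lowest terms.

Total count 34 over total exposure 8 days.
After the first batch: Gamma(27 + 34, 6 + 8) = Gamma(61, 14).
Total count 22 over total exposure 5 days.
After the second batch: Gamma(61 + 22, 14 + 5) = Gamma(83, 19).
The posterior predictive for a window of length T is Negative Binomial with variance T·α'·(β'+T)/β'² = 4·83·23/361 = 7636/361.

7636/361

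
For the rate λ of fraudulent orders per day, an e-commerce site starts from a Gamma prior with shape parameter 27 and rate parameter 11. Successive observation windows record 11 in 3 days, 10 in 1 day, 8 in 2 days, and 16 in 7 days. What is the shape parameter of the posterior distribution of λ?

72

Total count: 11 + 10 + 8 + 16 = 45.
Total exposure: 3 + 1 + 2 + 7 = 13 days.
The Gamma prior is conjugate for the Poisson rate, so λ | data ~ Gamma(27+45, 11+13) = Gamma(72, 24).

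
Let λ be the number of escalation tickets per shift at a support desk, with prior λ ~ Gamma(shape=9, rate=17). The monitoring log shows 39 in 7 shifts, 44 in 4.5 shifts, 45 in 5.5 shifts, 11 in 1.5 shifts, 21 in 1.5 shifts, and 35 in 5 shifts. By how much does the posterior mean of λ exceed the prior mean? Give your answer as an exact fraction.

515/119

Total count: 39 + 44 + 45 + 11 + 21 + 35 = 195.
Total exposure: 7 + 4.5 + 5.5 + 1.5 + 1.5 + 5 = 25 shifts.
By Gamma–Poisson conjugacy, the posterior is Gamma(α + Σx, β + Σt) = Gamma(9 + 195, 17 + 25) = Gamma(204, 42).
Posterior mean = 204/42 = 34/7; prior mean = 9/17 = 9/17. Difference = 34/7 − 9/17 = 515/119.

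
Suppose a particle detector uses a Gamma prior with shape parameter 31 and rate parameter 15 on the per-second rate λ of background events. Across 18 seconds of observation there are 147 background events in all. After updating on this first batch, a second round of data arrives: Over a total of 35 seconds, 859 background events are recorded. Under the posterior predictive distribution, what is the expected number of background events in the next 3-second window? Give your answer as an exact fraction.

183/4

Total count 147 over total exposure 18 seconds.
After the first batch: Gamma(31 + 147, 15 + 18) = Gamma(178, 33).
Total count 859 over total exposure 35 seconds.
After the second batch: Gamma(178 + 859, 33 + 35) = Gamma(1037, 68).
Predictive mean over a 3-second window = T·E[λ|data] = 3·1037/68 = 183/4.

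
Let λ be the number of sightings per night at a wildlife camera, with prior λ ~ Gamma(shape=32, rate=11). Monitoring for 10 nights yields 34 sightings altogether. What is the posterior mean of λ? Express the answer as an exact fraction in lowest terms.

Total count 34 over total exposure 10 nights.
The Gamma prior is conjugate for the Poisson rate, so λ | data ~ Gamma(32+34, 11+10) = Gamma(66, 21).
Posterior mean = α'/β' = 66/21 = 22/7.

22/7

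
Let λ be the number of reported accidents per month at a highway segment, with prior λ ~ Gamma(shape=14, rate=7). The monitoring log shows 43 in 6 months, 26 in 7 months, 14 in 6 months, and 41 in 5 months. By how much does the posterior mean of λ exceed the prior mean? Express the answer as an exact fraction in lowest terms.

Total count: 43 + 26 + 14 + 41 = 124.
Total exposure: 6 + 7 + 6 + 5 = 24 months.
Posterior: α' = 14 + 124 = 138, β' = 7 + 24 = 31.
Posterior mean = 138/31 = 138/31; prior mean = 14/7 = 2. Difference = 138/31 − 2 = 76/31.

76/31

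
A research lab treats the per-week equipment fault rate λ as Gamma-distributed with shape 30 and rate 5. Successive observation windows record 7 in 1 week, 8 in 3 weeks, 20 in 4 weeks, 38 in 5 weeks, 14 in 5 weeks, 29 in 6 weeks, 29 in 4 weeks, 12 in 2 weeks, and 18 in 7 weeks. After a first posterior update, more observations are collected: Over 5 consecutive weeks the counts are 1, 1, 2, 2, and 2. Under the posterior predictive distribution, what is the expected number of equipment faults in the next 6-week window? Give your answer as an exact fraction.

1278/47

Total count: 7 + 8 + 20 + 38 + 14 + 29 + 29 + 12 + 18 = 175.
Total exposure: 1 + 3 + 4 + 5 + 5 + 6 + 4 + 2 + 7 = 37 weeks.
After the first batch: Gamma(30 + 175, 5 + 37) = Gamma(205, 42).
Total count: 1 + 1 + 2 + 2 + 2 = 8.
Total exposure: 5 weeks.
After the second batch: Gamma(205 + 8, 42 + 5) = Gamma(213, 47).
Predictive mean over a 6-week window = T·E[λ|data] = 6·213/47 = 1278/47.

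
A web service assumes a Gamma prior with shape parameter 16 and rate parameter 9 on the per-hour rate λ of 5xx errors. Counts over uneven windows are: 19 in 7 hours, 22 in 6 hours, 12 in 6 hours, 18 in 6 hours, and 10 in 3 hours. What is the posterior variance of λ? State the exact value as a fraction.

97/1369

Total count: 19 + 22 + 12 + 18 + 10 = 81.
Total exposure: 7 + 6 + 6 + 6 + 3 = 28 hours.
Conjugate update: add total count to the shape and total exposure to the rate, giving Gamma(97, 37).
Posterior variance = α'/β'² = 97/1369.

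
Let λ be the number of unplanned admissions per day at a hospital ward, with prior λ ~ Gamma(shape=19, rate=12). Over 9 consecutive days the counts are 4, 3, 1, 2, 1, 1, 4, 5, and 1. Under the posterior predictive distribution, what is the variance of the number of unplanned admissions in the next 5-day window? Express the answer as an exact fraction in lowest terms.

5330/441

Total count: 4 + 3 + 1 + 2 + 1 + 1 + 4 + 5 + 1 = 22.
Total exposure: 9 days.
Posterior: α' = 19 + 22 = 41, β' = 12 + 9 = 21.
The posterior predictive for a window of length T is Negative Binomial with variance T·α'·(β'+T)/β'² = 5·41·26/441 = 5330/441.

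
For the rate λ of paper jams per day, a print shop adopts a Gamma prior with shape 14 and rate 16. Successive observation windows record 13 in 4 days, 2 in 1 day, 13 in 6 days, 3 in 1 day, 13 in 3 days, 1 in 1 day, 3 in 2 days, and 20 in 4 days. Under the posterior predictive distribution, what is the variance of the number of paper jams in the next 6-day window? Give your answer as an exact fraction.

Total count: 13 + 2 + 13 + 3 + 13 + 1 + 3 + 20 = 68.
Total exposure: 4 + 1 + 6 + 1 + 3 + 1 + 2 + 4 = 22 days.
Gamma(α, β) with Poisson data over total exposure Σt gives posterior Gamma(α+Σx, β+Σt) = Gamma(82, 38).
The posterior predictive for a window of length T is Negative Binomial with variance T·α'·(β'+T)/β'² = 6·82·44/1444 = 5412/361.

5412/361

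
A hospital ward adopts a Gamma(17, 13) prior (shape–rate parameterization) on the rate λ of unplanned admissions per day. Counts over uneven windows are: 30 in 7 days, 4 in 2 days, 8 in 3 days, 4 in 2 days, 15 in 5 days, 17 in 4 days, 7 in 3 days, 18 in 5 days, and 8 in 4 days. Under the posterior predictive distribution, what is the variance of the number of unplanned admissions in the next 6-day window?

18

Total count: 30 + 4 + 8 + 4 + 15 + 17 + 7 + 18 + 8 = 111.
Total exposure: 7 + 2 + 3 + 2 + 5 + 4 + 3 + 5 + 4 = 35 days.
The Gamma prior is conjugate for the Poisson rate, so λ | data ~ Gamma(17+111, 13+35) = Gamma(128, 48).
The posterior predictive for a window of length T is Negative Binomial with variance T·α'·(β'+T)/β'² = 6·128·54/2304 = 18.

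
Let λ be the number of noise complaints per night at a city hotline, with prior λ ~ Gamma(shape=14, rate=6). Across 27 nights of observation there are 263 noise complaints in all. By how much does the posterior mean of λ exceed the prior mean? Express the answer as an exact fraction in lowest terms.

200/33

Total count 263 over total exposure 27 nights.
Conjugate update: add total count to the shape and total exposure to the rate, giving Gamma(277, 33).
Posterior mean = 277/33 = 277/33; prior mean = 14/6 = 7/3. Difference = 277/33 − 7/3 = 200/33.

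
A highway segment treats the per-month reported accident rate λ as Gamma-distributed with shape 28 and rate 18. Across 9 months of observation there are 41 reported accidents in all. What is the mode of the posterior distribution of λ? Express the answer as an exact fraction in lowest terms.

68/27

Total count 41 over total exposure 9 months.
Gamma(α, β) with Poisson data over total exposure Σt gives posterior Gamma(α+Σx, β+Σt) = Gamma(69, 27).
Posterior mode = (α'−1)/β' = 68/27.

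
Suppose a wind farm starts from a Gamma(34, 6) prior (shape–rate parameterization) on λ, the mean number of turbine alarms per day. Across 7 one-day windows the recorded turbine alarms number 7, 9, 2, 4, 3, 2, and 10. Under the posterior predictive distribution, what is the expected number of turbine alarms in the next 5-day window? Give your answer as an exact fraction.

Total count: 7 + 9 + 2 + 4 + 3 + 2 + 10 = 37.
Total exposure: 7 days.
Conjugate update: add total count to the shape and total exposure to the rate, giving Gamma(71, 13).
Predictive mean over a 5-day window = T·E[λ|data] = 5·71/13 = 355/13.

355/13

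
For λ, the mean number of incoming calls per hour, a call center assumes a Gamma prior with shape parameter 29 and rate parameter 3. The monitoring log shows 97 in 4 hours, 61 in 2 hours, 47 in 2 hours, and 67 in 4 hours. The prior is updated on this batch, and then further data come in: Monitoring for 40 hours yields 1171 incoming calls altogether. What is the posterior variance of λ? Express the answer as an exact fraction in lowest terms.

1472/3025

Total count: 97 + 61 + 47 + 67 = 272.
Total exposure: 4 + 2 + 2 + 4 = 12 hours.
After the first batch: Gamma(29 + 272, 3 + 12) = Gamma(301, 15).
Total count 1171 over total exposure 40 hours.
After the second batch: Gamma(301 + 1171, 15 + 40) = Gamma(1472, 55).
Posterior variance = α'/β'² = 1472/3025.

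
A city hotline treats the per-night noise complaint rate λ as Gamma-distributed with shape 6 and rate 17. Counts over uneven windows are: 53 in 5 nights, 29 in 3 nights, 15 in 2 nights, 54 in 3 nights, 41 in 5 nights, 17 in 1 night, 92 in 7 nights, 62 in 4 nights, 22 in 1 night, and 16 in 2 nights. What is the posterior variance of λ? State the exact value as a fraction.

Total count: 53 + 29 + 15 + 54 + 41 + 17 + 92 + 62 + 22 + 16 = 401.
Total exposure: 5 + 3 + 2 + 3 + 5 + 1 + 7 + 4 + 1 + 2 = 33 nights.
Posterior: α' = 6 + 401 = 407, β' = 17 + 33 = 50.
Posterior variance = α'/β'² = 407/2500.

407/2500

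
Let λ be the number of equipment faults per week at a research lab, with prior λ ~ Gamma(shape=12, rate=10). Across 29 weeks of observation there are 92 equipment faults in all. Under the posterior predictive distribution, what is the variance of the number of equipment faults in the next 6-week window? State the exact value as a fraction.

Total count 92 over total exposure 29 weeks.
The Gamma prior is conjugate for the Poisson rate, so λ | data ~ Gamma(12+92, 10+29) = Gamma(104, 39).
The posterior predictive for a window of length T is Negative Binomial with variance T·α'·(β'+T)/β'² = 6·104·45/1521 = 240/13.

240/13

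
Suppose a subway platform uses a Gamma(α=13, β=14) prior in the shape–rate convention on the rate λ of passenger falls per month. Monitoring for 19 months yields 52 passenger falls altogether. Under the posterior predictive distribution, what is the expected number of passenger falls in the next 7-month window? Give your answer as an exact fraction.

455/33

Total count 52 over total exposure 19 months.
The Gamma prior is conjugate for the Poisson rate, so λ | data ~ Gamma(13+52, 14+19) = Gamma(65, 33).
Predictive mean over a 7-month window = T·E[λ|data] = 7·65/33 = 455/33.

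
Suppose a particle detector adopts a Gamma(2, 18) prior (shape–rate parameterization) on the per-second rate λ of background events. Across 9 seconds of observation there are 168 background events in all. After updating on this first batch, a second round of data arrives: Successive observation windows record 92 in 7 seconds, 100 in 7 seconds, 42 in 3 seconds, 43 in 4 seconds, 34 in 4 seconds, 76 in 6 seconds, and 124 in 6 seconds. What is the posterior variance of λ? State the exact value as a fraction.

Total count 168 over total exposure 9 seconds.
After the first batch: Gamma(2 + 168, 18 + 9) = Gamma(170, 27).
Total count: 92 + 100 + 42 + 43 + 34 + 76 + 124 = 511.
Total exposure: 7 + 7 + 3 + 4 + 4 + 6 + 6 = 37 seconds.
After the second batch: Gamma(170 + 511, 27 + 37) = Gamma(681, 64).
Posterior variance = α'/β'² = 681/4096.

681/4096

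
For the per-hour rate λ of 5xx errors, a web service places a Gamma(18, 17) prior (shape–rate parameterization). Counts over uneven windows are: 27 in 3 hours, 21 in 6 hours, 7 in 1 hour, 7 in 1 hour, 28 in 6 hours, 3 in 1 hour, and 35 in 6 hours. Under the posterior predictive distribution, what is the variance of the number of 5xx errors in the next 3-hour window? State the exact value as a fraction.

Total count: 27 + 21 + 7 + 7 + 28 + 3 + 35 = 128.
Total exposure: 3 + 6 + 1 + 1 + 6 + 1 + 6 = 24 hours.
Conjugate update: add total count to the shape and total exposure to the rate, giving Gamma(146, 41).
The posterior predictive for a window of length T is Negative Binomial with variance T·α'·(β'+T)/β'² = 3·146·44/1681 = 19272/1681.

19272/1681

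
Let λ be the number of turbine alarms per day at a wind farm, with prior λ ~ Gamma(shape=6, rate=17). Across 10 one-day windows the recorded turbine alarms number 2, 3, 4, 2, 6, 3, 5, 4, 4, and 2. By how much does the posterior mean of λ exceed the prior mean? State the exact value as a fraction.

535/459

Total count: 2 + 3 + 4 + 2 + 6 + 3 + 5 + 4 + 4 + 2 = 35.
Total exposure: 10 days.
Conjugate update: add total count to the shape and total exposure to the rate, giving Gamma(41, 27).
Posterior mean = 41/27 = 41/27; prior mean = 6/17 = 6/17. Difference = 41/27 − 6/17 = 535/459.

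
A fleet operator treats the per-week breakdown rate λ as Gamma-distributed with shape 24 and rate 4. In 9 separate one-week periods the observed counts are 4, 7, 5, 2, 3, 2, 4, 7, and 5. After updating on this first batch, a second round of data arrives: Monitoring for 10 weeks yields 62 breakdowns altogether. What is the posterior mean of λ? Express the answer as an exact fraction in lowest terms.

Total count: 4 + 7 + 5 + 2 + 3 + 2 + 4 + 7 + 5 = 39.
Total exposure: 9 weeks.
After the first batch: Gamma(24 + 39, 4 + 9) = Gamma(63, 13).
Total count 62 over total exposure 10 weeks.
After the second batch: Gamma(63 + 62, 13 + 10) = Gamma(125, 23).
Posterior mean = α'/β' = 125/23.

125/23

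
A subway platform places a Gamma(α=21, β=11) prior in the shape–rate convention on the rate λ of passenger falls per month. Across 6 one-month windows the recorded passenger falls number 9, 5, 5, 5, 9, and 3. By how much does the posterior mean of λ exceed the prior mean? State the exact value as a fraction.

Total count: 9 + 5 + 5 + 5 + 9 + 3 = 36.
Total exposure: 6 months.
Conjugate update: add total count to the shape and total exposure to the rate, giving Gamma(57, 17).
Posterior mean = 57/17 = 57/17; prior mean = 21/11 = 21/11. Difference = 57/17 − 21/11 = 270/187.

270/187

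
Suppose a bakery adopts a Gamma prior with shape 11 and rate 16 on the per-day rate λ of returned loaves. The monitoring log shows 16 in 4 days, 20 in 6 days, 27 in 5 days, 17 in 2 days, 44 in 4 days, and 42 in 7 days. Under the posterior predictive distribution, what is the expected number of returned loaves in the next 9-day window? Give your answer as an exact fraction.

Total count: 16 + 20 + 27 + 17 + 44 + 42 = 166.
Total exposure: 4 + 6 + 5 + 2 + 4 + 7 = 28 days.
Conjugate update: add total count to the shape and total exposure to the rate, giving Gamma(177, 44).
Predictive mean over a 9-day window = T·E[λ|data] = 9·177/44 = 1593/44.

1593/44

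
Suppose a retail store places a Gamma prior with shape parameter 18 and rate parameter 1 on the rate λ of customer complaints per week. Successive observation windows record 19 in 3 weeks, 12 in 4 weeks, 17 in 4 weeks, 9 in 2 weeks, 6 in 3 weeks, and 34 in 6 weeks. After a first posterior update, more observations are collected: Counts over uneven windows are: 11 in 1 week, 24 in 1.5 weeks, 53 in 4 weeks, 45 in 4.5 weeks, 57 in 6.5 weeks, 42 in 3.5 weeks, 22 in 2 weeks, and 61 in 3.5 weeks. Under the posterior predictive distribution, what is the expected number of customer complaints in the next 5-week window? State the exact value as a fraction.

Total count: 19 + 12 + 17 + 9 + 6 + 34 = 97.
Total exposure: 3 + 4 + 4 + 2 + 3 + 6 = 22 weeks.
After the first batch: Gamma(18 + 97, 1 + 22) = Gamma(115, 23).
Total count: 11 + 24 + 53 + 45 + 57 + 42 + 22 + 61 = 315.
Total exposure: 1 + 1.5 + 4 + 4.5 + 6.5 + 3.5 + 2 + 3.5 = 26.5 weeks.
After the second batch: Gamma(115 + 315, 23 + 26.5) = Gamma(430, 99/2).
Predictive mean over a 5-week window = T·E[λ|data] = 5·430/(99/2) = 4300/99.

4300/99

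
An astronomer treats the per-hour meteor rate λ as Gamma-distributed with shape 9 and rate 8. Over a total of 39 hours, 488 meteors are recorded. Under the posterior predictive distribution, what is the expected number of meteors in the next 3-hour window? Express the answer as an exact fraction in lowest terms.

Total count 488 over total exposure 39 hours.
Conjugate update: add total count to the shape and total exposure to the rate, giving Gamma(497, 47).
Predictive mean over a 3-hour window = T·E[λ|data] = 3·497/47 = 1491/47.

1491/47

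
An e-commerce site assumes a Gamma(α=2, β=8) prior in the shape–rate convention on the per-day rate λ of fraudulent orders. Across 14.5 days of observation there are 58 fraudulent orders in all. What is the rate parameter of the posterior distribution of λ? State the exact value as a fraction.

45/2

Total count 58 over total exposure 14.5 days.
The Gamma prior is conjugate for the Poisson rate, so λ | data ~ Gamma(2+58, 8+14.5) = Gamma(60, 45/2).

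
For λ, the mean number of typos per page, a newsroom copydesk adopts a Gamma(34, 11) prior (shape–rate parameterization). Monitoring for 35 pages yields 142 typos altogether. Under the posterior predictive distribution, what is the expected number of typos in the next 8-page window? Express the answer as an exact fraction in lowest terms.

704/23

Total count 142 over total exposure 35 pages.
By Gamma–Poisson conjugacy, the posterior is Gamma(α + Σx, β + Σt) = Gamma(34 + 142, 11 + 35) = Gamma(176, 46).
Predictive mean over an 8-page window = T·E[λ|data] = 8·176/46 = 704/23.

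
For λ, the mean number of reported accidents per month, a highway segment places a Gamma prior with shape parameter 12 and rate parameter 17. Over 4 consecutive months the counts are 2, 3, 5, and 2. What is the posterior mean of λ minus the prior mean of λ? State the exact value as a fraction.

52/119

Total count: 2 + 3 + 5 + 2 = 12.
Total exposure: 4 months.
Posterior: α' = 12 + 12 = 24, β' = 17 + 4 = 21.
Posterior mean = 24/21 = 8/7; prior mean = 12/17 = 12/17. Difference = 8/7 − 12/17 = 52/119.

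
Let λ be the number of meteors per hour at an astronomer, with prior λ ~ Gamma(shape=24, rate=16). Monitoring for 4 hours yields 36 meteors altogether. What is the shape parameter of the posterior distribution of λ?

Total count 36 over total exposure 4 hours.
Conjugate update: add total count to the shape and total exposure to the rate, giving Gamma(60, 20).

60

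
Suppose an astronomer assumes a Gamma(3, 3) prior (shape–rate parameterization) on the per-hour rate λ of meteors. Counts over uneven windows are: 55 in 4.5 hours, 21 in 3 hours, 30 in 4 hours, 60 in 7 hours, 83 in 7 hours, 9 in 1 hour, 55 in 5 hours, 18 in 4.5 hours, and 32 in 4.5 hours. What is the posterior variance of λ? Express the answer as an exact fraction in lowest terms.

488/2523

Total count: 55 + 21 + 30 + 60 + 83 + 9 + 55 + 18 + 32 = 363.
Total exposure: 4.5 + 3 + 4 + 7 + 7 + 1 + 5 + 4.5 + 4.5 = 40.5 hours.
The Gamma prior is conjugate for the Poisson rate, so λ | data ~ Gamma(3+363, 3+40.5) = Gamma(366, 87/2).
Posterior variance = α'/β'² = 366/(7569/4) = 488/2523.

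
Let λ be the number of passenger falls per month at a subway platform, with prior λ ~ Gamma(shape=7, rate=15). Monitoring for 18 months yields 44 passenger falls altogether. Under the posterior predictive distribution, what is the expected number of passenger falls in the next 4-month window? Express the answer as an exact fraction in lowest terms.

Total count 44 over total exposure 18 months.
Conjugate update: add total count to the shape and total exposure to the rate, giving Gamma(51, 33).
Predictive mean over a 4-month window = T·E[λ|data] = 4·51/33 = 68/11.

68/11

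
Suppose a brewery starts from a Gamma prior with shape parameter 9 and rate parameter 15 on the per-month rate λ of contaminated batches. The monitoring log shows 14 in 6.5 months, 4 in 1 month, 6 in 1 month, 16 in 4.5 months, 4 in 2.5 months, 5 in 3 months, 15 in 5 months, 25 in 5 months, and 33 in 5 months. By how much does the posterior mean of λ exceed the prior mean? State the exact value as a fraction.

1019/485

Total count: 14 + 4 + 6 + 16 + 4 + 5 + 15 + 25 + 33 = 122.
Total exposure: 6.5 + 1 + 1 + 4.5 + 2.5 + 3 + 5 + 5 + 5 = 33.5 months.
By Gamma–Poisson conjugacy, the posterior is Gamma(α + Σx, β + Σt) = Gamma(9 + 122, 15 + 33.5) = Gamma(131, 97/2).
Posterior mean = 131/(97/2) = 262/97; prior mean = 9/15 = 3/5. Difference = 262/97 − 3/5 = 1019/485.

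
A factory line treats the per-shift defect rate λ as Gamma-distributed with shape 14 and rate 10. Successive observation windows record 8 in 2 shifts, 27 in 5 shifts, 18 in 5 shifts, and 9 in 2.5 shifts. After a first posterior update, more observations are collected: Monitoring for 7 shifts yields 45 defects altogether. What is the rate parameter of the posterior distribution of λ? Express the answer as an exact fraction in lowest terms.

Total count: 8 + 27 + 18 + 9 = 62.
Total exposure: 2 + 5 + 5 + 2.5 = 14.5 shifts.
After the first batch: Gamma(14 + 62, 10 + 14.5) = Gamma(76, 49/2).
Total count 45 over total exposure 7 shifts.
After the second batch: Gamma(76 + 45, 49/2 + 7) = Gamma(121, 63/2).

63/2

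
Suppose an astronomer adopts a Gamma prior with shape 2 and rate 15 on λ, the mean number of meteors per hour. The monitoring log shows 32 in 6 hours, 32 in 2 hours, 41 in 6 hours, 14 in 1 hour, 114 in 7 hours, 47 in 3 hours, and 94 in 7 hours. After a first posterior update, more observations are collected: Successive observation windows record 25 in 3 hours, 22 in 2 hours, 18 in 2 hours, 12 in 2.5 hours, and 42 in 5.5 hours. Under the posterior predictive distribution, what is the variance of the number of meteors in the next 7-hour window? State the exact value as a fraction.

Total count: 32 + 32 + 41 + 14 + 114 + 47 + 94 = 374.
Total exposure: 6 + 2 + 6 + 1 + 7 + 3 + 7 = 32 hours.
After the first batch: Gamma(2 + 374, 15 + 32) = Gamma(376, 47).
Total count: 25 + 22 + 18 + 12 + 42 = 119.
Total exposure: 3 + 2 + 2 + 2.5 + 5.5 = 15 hours.
After the second batch: Gamma(376 + 119, 47 + 15) = Gamma(495, 62).
The posterior predictive for a window of length T is Negative Binomial with variance T·α'·(β'+T)/β'² = 7·495·69/3844 = 239085/3844.

239085/3844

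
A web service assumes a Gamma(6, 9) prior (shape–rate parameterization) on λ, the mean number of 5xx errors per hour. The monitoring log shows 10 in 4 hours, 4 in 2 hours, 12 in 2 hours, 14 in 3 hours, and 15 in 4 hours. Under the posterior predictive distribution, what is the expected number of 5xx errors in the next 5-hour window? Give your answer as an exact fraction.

305/24

Total count: 10 + 4 + 12 + 14 + 15 = 55.
Total exposure: 4 + 2 + 2 + 3 + 4 = 15 hours.
By Gamma–Poisson conjugacy, the posterior is Gamma(α + Σx, β + Σt) = Gamma(6 + 55, 9 + 15) = Gamma(61, 24).
Predictive mean over a 5-hour window = T·E[λ|data] = 5·61/24 = 305/24.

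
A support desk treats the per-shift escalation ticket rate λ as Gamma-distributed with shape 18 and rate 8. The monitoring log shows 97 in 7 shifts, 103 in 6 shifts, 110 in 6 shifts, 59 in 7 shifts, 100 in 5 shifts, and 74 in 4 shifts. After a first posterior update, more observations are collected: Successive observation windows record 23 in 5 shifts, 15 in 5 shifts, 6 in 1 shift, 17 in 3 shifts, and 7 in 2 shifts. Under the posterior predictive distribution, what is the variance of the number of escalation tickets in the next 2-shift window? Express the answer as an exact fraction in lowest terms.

Total count: 97 + 103 + 110 + 59 + 100 + 74 = 543.
Total exposure: 7 + 6 + 6 + 7 + 5 + 4 = 35 shifts.
After the first batch: Gamma(18 + 543, 8 + 35) = Gamma(561, 43).
Total count: 23 + 15 + 6 + 17 + 7 = 68.
Total exposure: 5 + 5 + 1 + 3 + 2 = 16 shifts.
After the second batch: Gamma(561 + 68, 43 + 16) = Gamma(629, 59).
The posterior predictive for a window of length T is Negative Binomial with variance T·α'·(β'+T)/β'² = 2·629·61/3481 = 76738/3481.

76738/3481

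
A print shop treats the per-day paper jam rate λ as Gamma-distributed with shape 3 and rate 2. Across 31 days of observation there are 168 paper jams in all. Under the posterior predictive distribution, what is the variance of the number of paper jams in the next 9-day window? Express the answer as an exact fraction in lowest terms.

7182/121

Total count 168 over total exposure 31 days.
By Gamma–Poisson conjugacy, the posterior is Gamma(α + Σx, β + Σt) = Gamma(3 + 168, 2 + 31) = Gamma(171, 33).
The posterior predictive for a window of length T is Negative Binomial with variance T·α'·(β'+T)/β'² = 9·171·42/1089 = 7182/121.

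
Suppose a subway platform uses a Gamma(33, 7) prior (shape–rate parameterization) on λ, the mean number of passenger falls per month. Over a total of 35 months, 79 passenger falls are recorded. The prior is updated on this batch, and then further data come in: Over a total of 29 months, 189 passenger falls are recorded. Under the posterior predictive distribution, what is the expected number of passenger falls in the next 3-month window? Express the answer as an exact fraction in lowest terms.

903/71

Total count 79 over total exposure 35 months.
After the first batch: Gamma(33 + 79, 7 + 35) = Gamma(112, 42).
Total count 189 over total exposure 29 months.
After the second batch: Gamma(112 + 189, 42 + 29) = Gamma(301, 71).
Predictive mean over a 3-month window = T·E[λ|data] = 3·301/71 = 903/71.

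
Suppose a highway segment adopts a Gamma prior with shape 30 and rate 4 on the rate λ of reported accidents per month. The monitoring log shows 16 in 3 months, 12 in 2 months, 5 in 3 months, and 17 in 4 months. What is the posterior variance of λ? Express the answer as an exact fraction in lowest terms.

Total count: 16 + 12 + 5 + 17 = 50.
Total exposure: 3 + 2 + 3 + 4 = 12 months.
Gamma(α, β) with Poisson data over total exposure Σt gives posterior Gamma(α+Σx, β+Σt) = Gamma(80, 16).
Posterior variance = α'/β'² = 80/256 = 5/16.

5/16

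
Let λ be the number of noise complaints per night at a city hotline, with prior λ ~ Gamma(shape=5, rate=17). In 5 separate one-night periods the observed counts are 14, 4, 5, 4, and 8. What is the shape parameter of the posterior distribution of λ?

40

Total count: 14 + 4 + 5 + 4 + 8 = 35.
Total exposure: 5 nights.
Posterior: α' = 5 + 35 = 40, β' = 17 + 5 = 22.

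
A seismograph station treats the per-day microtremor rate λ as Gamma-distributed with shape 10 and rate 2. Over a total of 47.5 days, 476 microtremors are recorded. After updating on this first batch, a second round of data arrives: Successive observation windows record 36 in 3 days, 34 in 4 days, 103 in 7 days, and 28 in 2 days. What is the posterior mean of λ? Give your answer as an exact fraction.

1374/131

Total count 476 over total exposure 47.5 days.
After the first batch: Gamma(10 + 476, 2 + 47.5) = Gamma(486, 99/2).
Total count: 36 + 34 + 103 + 28 = 201.
Total exposure: 3 + 4 + 7 + 2 = 16 days.
After the second batch: Gamma(486 + 201, 99/2 + 16) = Gamma(687, 131/2).
Posterior mean = α'/β' = 687/(131/2) = 1374/131.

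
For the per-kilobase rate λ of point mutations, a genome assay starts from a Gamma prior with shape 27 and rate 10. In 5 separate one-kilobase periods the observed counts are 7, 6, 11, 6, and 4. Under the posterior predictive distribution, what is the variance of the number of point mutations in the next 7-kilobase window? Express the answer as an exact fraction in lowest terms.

Total count: 7 + 6 + 11 + 6 + 4 = 34.
Total exposure: 5 kilobases.
The Gamma prior is conjugate for the Poisson rate, so λ | data ~ Gamma(27+34, 10+5) = Gamma(61, 15).
The posterior predictive for a window of length T is Negative Binomial with variance T·α'·(β'+T)/β'² = 7·61·22/225 = 9394/225.

9394/225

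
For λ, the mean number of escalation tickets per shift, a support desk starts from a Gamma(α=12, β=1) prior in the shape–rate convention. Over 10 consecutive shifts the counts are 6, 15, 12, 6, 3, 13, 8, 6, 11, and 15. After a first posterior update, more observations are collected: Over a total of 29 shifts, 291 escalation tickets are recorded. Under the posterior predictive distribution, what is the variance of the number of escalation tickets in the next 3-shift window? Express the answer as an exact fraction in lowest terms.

Total count: 6 + 15 + 12 + 6 + 3 + 13 + 8 + 6 + 11 + 15 = 95.
Total exposure: 10 shifts.
After the first batch: Gamma(12 + 95, 1 + 10) = Gamma(107, 11).
Total count 291 over total exposure 29 shifts.
After the second batch: Gamma(107 + 291, 11 + 29) = Gamma(398, 40).
The posterior predictive for a window of length T is Negative Binomial with variance T·α'·(β'+T)/β'² = 3·398·43/1600 = 25671/800.

25671/800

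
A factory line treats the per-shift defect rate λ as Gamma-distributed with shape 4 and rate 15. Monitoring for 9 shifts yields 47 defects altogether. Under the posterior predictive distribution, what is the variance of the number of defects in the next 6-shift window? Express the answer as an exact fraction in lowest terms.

Total count 47 over total exposure 9 shifts.
The Gamma prior is conjugate for the Poisson rate, so λ | data ~ Gamma(4+47, 15+9) = Gamma(51, 24).
The posterior predictive for a window of length T is Negative Binomial with variance T·α'·(β'+T)/β'² = 6·51·30/576 = 255/16.

255/16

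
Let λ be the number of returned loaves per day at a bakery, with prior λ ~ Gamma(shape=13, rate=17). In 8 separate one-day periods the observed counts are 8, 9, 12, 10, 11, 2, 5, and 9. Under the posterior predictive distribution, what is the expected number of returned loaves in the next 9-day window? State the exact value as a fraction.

711/25

Total count: 8 + 9 + 12 + 10 + 11 + 2 + 5 + 9 = 66.
Total exposure: 8 days.
The Gamma prior is conjugate for the Poisson rate, so λ | data ~ Gamma(13+66, 17+8) = Gamma(79, 25).
Predictive mean over a 9-day window = T·E[λ|data] = 9·79/25 = 711/25.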